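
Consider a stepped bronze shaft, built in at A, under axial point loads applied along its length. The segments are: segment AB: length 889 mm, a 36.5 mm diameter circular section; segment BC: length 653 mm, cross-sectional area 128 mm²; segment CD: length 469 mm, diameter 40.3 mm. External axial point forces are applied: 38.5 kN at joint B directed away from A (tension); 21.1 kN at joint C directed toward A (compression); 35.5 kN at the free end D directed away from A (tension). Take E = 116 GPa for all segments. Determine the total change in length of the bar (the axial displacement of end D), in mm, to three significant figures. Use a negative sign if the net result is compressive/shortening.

1.13 mm

Internal axial forces (sectioning from the free end, tension +): N_CD = 35.5 kN, N_BC = 14.4 kN, N_AB = 52.9 kN.
A_AB = 1046 mm².
A_CD = 1276 mm².
δ_AB = 52900·889/(1046·116000) = 0.3875 mm
δ_BC = 14400·653/(128·116000) = 0.6333 mm
δ_CD = 35500·469/(1276·116000) = 0.1125 mm
δ = Σδ_i = 1.133 mm.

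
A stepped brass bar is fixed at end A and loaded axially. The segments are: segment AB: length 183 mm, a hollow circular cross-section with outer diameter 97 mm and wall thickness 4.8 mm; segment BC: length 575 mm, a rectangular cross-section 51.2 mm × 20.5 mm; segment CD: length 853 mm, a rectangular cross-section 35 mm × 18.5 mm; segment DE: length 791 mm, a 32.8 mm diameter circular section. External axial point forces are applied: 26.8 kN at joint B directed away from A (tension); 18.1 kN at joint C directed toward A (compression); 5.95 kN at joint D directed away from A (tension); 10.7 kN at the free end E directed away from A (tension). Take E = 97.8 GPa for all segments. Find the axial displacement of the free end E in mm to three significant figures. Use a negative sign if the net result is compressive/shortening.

Internal axial forces (sectioning from the free end, tension +): N_DE = 10.7 kN, N_CD = 16.65 kN, N_BC = -1.45 kN, N_AB = 25.35 kN.
A_AB = 1390 mm².
A_BC = 1050 mm².
A_CD = 647.5 mm².
A_DE = 845 mm².
δ_AB = 25350·183/(1390·97800) = 0.03412 mm
δ_BC = -1450·575/(1050·97800) = -0.008122 mm
δ_CD = 16650·853/(647.5·97800) = 0.2243 mm
δ_DE = 10700·791/(845·97800) = 0.1024 mm
δ = Σδ_i = 0.3527 mm.

0.353 mm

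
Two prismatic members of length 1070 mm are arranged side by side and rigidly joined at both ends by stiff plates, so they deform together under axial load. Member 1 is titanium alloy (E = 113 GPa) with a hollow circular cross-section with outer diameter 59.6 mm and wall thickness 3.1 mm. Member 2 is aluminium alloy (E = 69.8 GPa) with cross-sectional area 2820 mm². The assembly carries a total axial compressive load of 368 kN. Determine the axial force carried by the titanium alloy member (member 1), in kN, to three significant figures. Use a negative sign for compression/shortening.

A_1 = 550.2 mm².
Equal strain + equilibrium ⇒ each member carries load in proportion to AE: A₁E₁ = 62180000 N, A₂E₂ = 196800000 N, ΣAE = 259000000 N.
F₁ = P·A₁E₁/ΣAE = -368000·62180000/259000000 = -88340 N.

-88.3 kN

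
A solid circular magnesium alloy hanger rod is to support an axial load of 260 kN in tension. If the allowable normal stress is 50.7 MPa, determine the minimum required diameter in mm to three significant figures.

80.8 mm

Required area A ≥ P/σ_allow = 260000/50.7 = 5128 mm².
For a solid circular section, d ≥ √(4A/π) = 80.8 mm.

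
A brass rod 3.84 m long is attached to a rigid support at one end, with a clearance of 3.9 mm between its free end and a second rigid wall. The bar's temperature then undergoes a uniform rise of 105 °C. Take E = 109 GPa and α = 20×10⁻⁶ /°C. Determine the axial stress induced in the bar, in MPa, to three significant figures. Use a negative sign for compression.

Free thermal expansion αLΔT = 20e-6 · 3840 · 105 = 8.064 mm.
The walls engage after the gap closes; constrained expansion = 8.064 − 3.9 = 4.164 mm.
The walls impose strain ε = −(4.164)/3840 = -1.0844e-03; σ = Eε = 109000 · -1.0844e-03 = -118.2 MPa.

-118 MPa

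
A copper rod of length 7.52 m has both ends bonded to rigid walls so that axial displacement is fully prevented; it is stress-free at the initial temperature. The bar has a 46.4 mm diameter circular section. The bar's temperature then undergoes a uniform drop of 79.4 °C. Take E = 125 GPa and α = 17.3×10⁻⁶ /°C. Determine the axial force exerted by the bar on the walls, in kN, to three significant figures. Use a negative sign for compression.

290 kN

Free thermal expansion αLΔT = 17.3e-6 · 7520 · -79.4 = -10.33 mm.
The walls impose strain ε = −(-10.33)/7520 = 1.3736e-03; σ = Eε = 125000 · 1.3736e-03 = 171.7 MPa.
Wall reaction R = σ·A = 171.7·1691 = 290300 N = 290.3 kN.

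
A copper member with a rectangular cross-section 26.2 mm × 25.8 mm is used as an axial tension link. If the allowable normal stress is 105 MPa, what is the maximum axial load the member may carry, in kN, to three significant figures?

A = 676 mm².
P_max = σ_allow · A = 105 · 676 = 70980 N = 70.98 kN.

71.0 kN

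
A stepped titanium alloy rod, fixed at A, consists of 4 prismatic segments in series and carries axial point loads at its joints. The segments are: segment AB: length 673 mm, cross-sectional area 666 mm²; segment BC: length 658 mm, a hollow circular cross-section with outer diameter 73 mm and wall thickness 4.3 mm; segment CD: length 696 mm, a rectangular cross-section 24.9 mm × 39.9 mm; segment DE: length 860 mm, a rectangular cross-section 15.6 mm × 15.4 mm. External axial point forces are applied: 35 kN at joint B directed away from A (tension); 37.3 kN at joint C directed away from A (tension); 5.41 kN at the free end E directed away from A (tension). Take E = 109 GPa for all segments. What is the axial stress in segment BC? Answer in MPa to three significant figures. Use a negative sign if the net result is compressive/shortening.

Internal axial forces (sectioning from the free end, tension +): N_DE = 5.41 kN, N_CD = 5.41 kN, N_BC = 42.71 kN, N_AB = 77.71 kN.
A_BC = 928.1 mm².
σ_BC = N_BC/A_BC = 42710/928.1 = 46.02 MPa.

46.0 MPa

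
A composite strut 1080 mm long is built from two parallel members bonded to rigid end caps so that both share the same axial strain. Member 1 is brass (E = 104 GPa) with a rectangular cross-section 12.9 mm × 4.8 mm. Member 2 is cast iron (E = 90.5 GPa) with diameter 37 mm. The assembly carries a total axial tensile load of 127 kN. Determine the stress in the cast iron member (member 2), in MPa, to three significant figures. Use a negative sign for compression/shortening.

111 MPa

A_1 = 61.92 mm².
A_2 = 1075 mm².
Equal strain + equilibrium ⇒ each member carries load in proportion to AE: A₁E₁ = 6440000 N, A₂E₂ = 97310000 N, ΣAE = 103700000 N.
σ₂ = P·E₂/ΣAE = 127000·90500/103700000 = 110.8 MPa.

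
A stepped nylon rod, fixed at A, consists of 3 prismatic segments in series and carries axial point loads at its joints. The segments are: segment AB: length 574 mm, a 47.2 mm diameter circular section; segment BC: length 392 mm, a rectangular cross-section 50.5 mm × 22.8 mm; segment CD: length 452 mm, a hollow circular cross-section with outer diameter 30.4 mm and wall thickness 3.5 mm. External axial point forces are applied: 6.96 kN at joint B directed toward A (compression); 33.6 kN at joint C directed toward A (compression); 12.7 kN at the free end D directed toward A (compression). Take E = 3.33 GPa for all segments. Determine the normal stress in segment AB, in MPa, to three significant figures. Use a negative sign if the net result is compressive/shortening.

-30.4 MPa

Internal axial forces (sectioning from the free end, tension +): N_CD = -12.7 kN, N_BC = -46.3 kN, N_AB = -53.26 kN.
A_AB = 1750 mm².
σ_AB = N_AB/A_AB = -53260/1750 = -30.44 MPa.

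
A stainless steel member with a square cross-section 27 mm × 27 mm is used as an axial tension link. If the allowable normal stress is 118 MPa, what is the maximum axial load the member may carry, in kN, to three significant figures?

86.0 kN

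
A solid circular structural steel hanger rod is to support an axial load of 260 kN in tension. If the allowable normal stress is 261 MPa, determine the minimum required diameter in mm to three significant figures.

35.6 mm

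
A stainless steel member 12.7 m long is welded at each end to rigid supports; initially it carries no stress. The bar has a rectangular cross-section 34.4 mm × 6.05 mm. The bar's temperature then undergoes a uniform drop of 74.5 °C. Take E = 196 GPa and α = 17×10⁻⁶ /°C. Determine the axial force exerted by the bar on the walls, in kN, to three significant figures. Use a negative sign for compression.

Free thermal expansion αLΔT = 17e-6 · 12700 · -74.5 = -16.08 mm.
The walls impose strain ε = −(-16.08)/12700 = 1.2665e-03; σ = Eε = 196000 · 1.2665e-03 = 248.2 MPa.
Wall reaction R = σ·A = 248.2·208.1 = 51660 N = 51.66 kN.

51.7 kN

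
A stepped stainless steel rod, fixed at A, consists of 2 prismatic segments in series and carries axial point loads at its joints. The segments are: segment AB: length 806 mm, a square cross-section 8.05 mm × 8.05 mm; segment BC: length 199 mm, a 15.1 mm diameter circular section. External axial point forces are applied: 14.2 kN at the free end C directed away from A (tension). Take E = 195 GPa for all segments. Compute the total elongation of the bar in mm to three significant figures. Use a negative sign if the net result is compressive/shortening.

Internal axial forces (sectioning from the free end, tension +): N_BC = 14.2 kN, N_AB = 14.2 kN.
A_AB = 64.8 mm².
A_BC = 179.1 mm².
δ_AB = 14200·806/(64.8·195000) = 0.9057 mm
δ_BC = 14200·199/(179.1·195000) = 0.08092 mm
δ = Σδ_i = 0.9866 mm.

0.987 mm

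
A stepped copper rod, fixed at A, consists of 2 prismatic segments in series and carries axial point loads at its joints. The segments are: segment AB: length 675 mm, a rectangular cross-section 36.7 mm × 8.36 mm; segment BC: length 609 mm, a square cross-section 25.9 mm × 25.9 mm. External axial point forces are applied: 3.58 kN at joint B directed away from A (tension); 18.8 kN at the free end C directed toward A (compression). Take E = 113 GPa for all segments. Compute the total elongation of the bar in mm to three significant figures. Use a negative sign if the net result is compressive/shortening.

Internal axial forces (sectioning from the free end, tension +): N_BC = -18.8 kN, N_AB = -15.22 kN.
A_AB = 306.8 mm².
A_BC = 670.8 mm².
δ_AB = -15220·675/(306.8·113000) = -0.2963 mm
δ_BC = -18800·609/(670.8·113000) = -0.151 mm
δ = Σδ_i = -0.4474 mm.

-0.447 mm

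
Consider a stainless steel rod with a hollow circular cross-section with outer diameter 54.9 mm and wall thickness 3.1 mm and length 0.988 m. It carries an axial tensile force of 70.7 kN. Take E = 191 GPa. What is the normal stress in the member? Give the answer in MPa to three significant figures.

140 MPa

A = 504.5 mm².
σ = N/A = 70700/504.5 = 140.1 MPa.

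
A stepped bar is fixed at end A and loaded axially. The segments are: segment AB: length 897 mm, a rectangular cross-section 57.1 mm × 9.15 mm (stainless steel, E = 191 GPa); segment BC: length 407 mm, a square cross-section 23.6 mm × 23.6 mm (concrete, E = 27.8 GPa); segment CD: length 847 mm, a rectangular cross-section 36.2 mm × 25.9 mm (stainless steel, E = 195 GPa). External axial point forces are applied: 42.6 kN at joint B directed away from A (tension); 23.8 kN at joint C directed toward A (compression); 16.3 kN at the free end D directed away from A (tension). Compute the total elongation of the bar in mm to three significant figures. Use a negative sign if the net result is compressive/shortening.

0.194 mm

Internal axial forces (sectioning from the free end, tension +): N_CD = 16.3 kN, N_BC = -7.5 kN, N_AB = 35.1 kN.
A_AB = 522.5 mm².
A_BC = 557 mm².
A_CD = 937.6 mm².
δ_AB = 35100·897/(522.5·191000) = 0.3155 mm
δ_BC = -7500·407/(557·27800) = -0.1971 mm
δ_CD = 16300·847/(937.6·195000) = 0.07551 mm
δ = Σδ_i = 0.1939 mm.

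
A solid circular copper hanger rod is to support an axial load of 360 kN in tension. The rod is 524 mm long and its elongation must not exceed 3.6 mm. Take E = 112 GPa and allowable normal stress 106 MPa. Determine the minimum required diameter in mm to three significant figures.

65.8 mm

Required area A ≥ P/σ_allow = 360000/106 = 3396 mm².
For a solid circular section, d ≥ √(4A/π) = 65.76 mm.
Elongation limit: A ≥ PL/(Eδ_allow) = 360000·524/(112000·3.6) = 467.9 mm² ⇒ d ≥ 24.41 mm.
The stress limit governs.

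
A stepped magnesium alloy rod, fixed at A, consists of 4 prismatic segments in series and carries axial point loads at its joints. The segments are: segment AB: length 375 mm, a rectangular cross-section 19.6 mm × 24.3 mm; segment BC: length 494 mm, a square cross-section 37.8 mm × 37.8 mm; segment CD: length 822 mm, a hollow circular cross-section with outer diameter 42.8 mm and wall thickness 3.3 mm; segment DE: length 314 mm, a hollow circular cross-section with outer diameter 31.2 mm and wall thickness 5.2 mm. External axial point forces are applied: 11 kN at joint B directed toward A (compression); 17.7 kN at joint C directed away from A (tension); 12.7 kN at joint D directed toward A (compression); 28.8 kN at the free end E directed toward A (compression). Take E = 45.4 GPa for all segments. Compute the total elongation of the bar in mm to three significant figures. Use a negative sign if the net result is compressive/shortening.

-3.09 mm

Internal axial forces (sectioning from the free end, tension +): N_DE = -28.8 kN, N_CD = -41.5 kN, N_BC = -23.8 kN, N_AB = -34.8 kN.
A_AB = 476.3 mm².
A_BC = 1429 mm².
A_CD = 409.5 mm².
A_DE = 424.7 mm².
δ_AB = -34800·375/(476.3·45400) = -0.6035 mm
δ_BC = -23800·494/(1429·45400) = -0.1812 mm
δ_CD = -41500·822/(409.5·45400) = -1.835 mm
δ_DE = -28800·314/(424.7·45400) = -0.469 mm
δ = Σδ_i = -3.089 mm.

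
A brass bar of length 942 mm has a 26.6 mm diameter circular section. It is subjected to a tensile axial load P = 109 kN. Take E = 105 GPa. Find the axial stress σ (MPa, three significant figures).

196 MPa

A = 555.7 mm².
σ = N/A = 109000/555.7 = 196.1 MPa.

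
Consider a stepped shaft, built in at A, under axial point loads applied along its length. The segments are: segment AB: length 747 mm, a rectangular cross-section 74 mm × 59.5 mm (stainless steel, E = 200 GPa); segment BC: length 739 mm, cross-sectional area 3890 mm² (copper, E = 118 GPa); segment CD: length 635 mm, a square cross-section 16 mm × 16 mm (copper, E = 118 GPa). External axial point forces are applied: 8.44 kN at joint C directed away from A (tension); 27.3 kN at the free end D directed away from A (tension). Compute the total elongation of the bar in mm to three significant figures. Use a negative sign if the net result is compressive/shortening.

Internal axial forces (sectioning from the free end, tension +): N_CD = 27.3 kN, N_BC = 35.74 kN, N_AB = 35.74 kN.
A_AB = 4403 mm².
A_CD = 256 mm².
δ_AB = 35740·747/(4403·200000) = 0.03032 mm
δ_BC = 35740·739/(3890·118000) = 0.05754 mm
δ_CD = 27300·635/(256·118000) = 0.5739 mm
δ = Σδ_i = 0.6617 mm.

0.662 mm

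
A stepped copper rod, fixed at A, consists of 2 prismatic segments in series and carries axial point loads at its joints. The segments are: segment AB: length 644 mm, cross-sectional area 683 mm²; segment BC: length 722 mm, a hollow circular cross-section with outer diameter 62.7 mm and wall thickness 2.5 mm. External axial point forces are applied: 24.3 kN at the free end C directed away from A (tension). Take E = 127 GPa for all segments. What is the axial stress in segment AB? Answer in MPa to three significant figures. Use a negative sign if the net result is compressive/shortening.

35.6 MPa

Internal axial forces (sectioning from the free end, tension +): N_BC = 24.3 kN, N_AB = 24.3 kN.
σ_AB = N_AB/A_AB = 24300/683 = 35.58 MPa.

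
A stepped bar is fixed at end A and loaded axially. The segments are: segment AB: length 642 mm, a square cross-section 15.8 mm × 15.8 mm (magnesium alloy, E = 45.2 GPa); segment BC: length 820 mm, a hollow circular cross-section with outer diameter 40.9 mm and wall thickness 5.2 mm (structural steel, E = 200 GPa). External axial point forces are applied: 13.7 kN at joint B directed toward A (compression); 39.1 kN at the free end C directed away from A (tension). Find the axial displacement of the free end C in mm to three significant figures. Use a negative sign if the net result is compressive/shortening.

1.72 mm

Internal axial forces (sectioning from the free end, tension +): N_BC = 39.1 kN, N_AB = 25.4 kN.
A_AB = 249.6 mm².
A_BC = 583.2 mm².
δ_AB = 25400·642/(249.6·45200) = 1.445 mm
δ_BC = 39100·820/(583.2·200000) = 0.2749 mm
δ = Σδ_i = 1.72 mm.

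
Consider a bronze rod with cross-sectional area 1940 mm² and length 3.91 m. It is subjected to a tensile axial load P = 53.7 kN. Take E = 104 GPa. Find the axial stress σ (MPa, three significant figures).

27.7 MPa

σ = N/A = 53700/1940 = 27.68 MPa.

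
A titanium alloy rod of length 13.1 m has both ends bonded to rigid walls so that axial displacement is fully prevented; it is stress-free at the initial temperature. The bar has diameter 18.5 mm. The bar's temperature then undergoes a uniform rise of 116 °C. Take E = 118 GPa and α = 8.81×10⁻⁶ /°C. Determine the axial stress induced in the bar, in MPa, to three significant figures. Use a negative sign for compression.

Free thermal expansion αLΔT = 8.81e-6 · 13100 · 116 = 13.39 mm.
The walls impose strain ε = −(13.39)/13100 = -1.0220e-03; σ = Eε = 118000 · -1.0220e-03 = -120.6 MPa.

-121 MPa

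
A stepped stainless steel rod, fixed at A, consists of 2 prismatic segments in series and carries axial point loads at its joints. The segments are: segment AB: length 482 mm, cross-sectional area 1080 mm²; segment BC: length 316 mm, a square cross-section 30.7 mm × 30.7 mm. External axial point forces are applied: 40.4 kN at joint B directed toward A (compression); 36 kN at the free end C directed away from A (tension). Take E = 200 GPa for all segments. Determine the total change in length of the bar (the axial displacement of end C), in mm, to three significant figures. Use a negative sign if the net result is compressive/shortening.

Internal axial forces (sectioning from the free end, tension +): N_BC = 36 kN, N_AB = -4.4 kN.
A_BC = 942.5 mm².
δ_AB = -4400·482/(1080·200000) = -0.009819 mm
δ_BC = 36000·316/(942.5·200000) = 0.06035 mm
δ = Σδ_i = 0.05053 mm.

0.0505 mm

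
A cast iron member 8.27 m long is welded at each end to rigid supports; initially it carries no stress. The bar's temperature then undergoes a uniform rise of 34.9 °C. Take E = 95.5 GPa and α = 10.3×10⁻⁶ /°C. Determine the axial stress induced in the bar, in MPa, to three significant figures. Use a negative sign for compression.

Free thermal expansion αLΔT = 10.3e-6 · 8270 · 34.9 = 2.973 mm.
The walls impose strain ε = −(2.973)/8270 = -3.5947e-04; σ = Eε = 95500 · -3.5947e-04 = -34.33 MPa.

-34.3 MPa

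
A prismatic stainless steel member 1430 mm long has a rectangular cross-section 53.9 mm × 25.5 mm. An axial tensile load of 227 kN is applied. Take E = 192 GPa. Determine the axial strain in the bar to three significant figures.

8.60e-04

A = 1374 mm².
σ = N/A = 165.2 MPa; ε = σ/E = 165.2/192000 = 8.602e-04.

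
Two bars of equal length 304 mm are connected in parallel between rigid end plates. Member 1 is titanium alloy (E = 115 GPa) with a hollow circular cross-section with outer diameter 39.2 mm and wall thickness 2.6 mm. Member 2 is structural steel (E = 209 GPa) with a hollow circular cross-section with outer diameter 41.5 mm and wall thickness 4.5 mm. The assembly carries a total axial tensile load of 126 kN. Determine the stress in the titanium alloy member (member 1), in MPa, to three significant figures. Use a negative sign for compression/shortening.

A_1 = 299 mm².
A_2 = 523.1 mm².
Equal strain + equilibrium ⇒ each member carries load in proportion to AE: A₁E₁ = 34380000 N, A₂E₂ = 109300000 N, ΣAE = 143700000 N.
σ₁ = P·E₁/ΣAE = 126000·115000/143700000 = 100.8 MPa.

101 MPa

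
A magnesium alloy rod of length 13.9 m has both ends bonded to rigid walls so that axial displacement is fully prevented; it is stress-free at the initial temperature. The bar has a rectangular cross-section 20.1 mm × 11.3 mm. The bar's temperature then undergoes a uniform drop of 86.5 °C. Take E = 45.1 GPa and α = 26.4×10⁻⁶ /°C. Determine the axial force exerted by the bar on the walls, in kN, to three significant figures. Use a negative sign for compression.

Free thermal expansion αLΔT = 26.4e-6 · 13900 · -86.5 = -31.74 mm.
The walls impose strain ε = −(-31.74)/13900 = 2.2836e-03; σ = Eε = 45100 · 2.2836e-03 = 103 MPa.
Wall reaction R = σ·A = 103·227.1 = 23390 N = 23.39 kN.

23.4 kN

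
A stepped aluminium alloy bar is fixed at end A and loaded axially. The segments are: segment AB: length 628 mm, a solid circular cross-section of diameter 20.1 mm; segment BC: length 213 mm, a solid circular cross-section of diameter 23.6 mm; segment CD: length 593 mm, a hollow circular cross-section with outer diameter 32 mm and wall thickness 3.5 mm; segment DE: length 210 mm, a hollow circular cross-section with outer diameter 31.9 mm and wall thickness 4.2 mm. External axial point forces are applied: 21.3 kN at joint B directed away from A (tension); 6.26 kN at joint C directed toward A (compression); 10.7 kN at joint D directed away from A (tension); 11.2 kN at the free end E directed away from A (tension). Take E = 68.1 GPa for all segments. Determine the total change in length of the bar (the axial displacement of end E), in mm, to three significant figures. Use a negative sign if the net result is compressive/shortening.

Internal axial forces (sectioning from the free end, tension +): N_DE = 11.2 kN, N_CD = 21.9 kN, N_BC = 15.64 kN, N_AB = 36.94 kN.
A_AB = 317.3 mm².
A_BC = 437.4 mm².
A_CD = 313.4 mm².
A_DE = 365.5 mm².
δ_AB = 36940·628/(317.3·68100) = 1.074 mm
δ_BC = 15640·213/(437.4·68100) = 0.1118 mm
δ_CD = 21900·593/(313.4·68100) = 0.6085 mm
δ_DE = 11200·210/(365.5·68100) = 0.0945 mm
δ = Σδ_i = 1.888 mm.

1.89 mm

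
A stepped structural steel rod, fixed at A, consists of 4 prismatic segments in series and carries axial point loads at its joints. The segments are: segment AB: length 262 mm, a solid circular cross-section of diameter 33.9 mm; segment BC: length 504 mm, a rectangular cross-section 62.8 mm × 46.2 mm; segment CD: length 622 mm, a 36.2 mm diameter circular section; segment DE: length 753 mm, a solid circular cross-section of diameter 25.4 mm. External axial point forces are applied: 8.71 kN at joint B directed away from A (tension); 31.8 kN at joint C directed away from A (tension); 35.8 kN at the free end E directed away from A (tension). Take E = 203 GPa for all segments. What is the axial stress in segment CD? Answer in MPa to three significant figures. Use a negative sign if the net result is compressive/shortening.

34.8 MPa

Internal axial forces (sectioning from the free end, tension +): N_DE = 35.8 kN, N_CD = 35.8 kN, N_BC = 67.6 kN, N_AB = 76.31 kN.
A_CD = 1029 mm².
σ_CD = N_CD/A_CD = 35800/1029 = 34.78 MPa.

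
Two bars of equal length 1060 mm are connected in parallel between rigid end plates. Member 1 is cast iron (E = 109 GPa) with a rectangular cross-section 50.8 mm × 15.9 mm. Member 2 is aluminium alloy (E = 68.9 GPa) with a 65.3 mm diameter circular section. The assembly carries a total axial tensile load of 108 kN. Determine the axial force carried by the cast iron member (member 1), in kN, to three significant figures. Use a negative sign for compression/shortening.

A_1 = 807.7 mm².
A_2 = 3349 mm².
Equal strain + equilibrium ⇒ each member carries load in proportion to AE: A₁E₁ = 88040000 N, A₂E₂ = 230700000 N, ΣAE = 318800000 N.
F₁ = P·A₁E₁/ΣAE = 108000·88040000/318800000 = 29830 N.

29.8 kN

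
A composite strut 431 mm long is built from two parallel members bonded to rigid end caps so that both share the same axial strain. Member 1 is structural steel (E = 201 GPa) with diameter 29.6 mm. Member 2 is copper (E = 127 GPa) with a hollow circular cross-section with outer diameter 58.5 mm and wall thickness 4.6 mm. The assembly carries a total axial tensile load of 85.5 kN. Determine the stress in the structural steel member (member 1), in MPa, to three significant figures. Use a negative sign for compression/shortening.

A_1 = 688.1 mm².
A_2 = 778.9 mm².
Equal strain + equilibrium ⇒ each member carries load in proportion to AE: A₁E₁ = 138300000 N, A₂E₂ = 98920000 N, ΣAE = 237200000 N.
σ₁ = P·E₁/ΣAE = 85500·201000/237200000 = 72.44 MPa.

72.4 MPa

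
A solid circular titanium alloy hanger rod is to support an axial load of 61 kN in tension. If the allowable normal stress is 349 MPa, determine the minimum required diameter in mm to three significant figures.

14.9 mm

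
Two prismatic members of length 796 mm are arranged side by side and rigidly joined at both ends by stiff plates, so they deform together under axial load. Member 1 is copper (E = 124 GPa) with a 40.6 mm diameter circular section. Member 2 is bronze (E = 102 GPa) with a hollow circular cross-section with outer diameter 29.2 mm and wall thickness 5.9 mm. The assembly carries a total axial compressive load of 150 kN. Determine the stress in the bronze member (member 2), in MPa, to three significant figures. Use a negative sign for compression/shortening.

-74.8 MPa

A_1 = 1295 mm².
A_2 = 431.9 mm².
Equal strain + equilibrium ⇒ each member carries load in proportion to AE: A₁E₁ = 160500000 N, A₂E₂ = 44050000 N, ΣAE = 204600000 N.
σ₂ = P·E₂/ΣAE = -150000·102000/204600000 = -74.79 MPa.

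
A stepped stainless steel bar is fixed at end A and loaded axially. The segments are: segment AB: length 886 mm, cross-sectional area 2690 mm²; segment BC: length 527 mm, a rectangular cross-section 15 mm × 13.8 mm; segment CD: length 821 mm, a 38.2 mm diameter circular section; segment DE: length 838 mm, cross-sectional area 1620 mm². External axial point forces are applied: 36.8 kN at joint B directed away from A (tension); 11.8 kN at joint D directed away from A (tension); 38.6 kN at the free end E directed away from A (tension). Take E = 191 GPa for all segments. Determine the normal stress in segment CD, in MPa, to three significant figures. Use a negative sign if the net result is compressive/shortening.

44.0 MPa

Internal axial forces (sectioning from the free end, tension +): N_DE = 38.6 kN, N_CD = 50.4 kN, N_BC = 50.4 kN, N_AB = 87.2 kN.
A_CD = 1146 mm².
σ_CD = N_CD/A_CD = 50400/1146 = 43.98 MPa.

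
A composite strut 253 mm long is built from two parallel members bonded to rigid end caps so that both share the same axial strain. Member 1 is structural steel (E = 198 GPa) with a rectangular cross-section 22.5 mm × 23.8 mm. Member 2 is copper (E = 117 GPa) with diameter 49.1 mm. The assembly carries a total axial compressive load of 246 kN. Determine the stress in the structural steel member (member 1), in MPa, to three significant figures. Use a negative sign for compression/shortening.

A_1 = 535.5 mm².
A_2 = 1893 mm².
Equal strain + equilibrium ⇒ each member carries load in proportion to AE: A₁E₁ = 106000000 N, A₂E₂ = 221500000 N, ΣAE = 327600000 N.
σ₁ = P·E₁/ΣAE = -246000·198000/327600000 = -148.7 MPa.

-149 MPa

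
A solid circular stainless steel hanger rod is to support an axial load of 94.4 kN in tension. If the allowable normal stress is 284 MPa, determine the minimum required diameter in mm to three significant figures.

20.6 mm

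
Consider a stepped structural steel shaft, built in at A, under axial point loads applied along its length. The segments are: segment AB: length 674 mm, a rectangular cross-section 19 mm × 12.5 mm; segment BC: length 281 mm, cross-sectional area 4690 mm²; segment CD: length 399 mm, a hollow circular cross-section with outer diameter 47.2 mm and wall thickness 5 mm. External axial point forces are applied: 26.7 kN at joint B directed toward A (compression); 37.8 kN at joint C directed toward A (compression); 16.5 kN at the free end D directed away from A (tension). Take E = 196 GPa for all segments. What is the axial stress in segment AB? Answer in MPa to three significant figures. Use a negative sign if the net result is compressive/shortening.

-202 MPa

Internal axial forces (sectioning from the free end, tension +): N_CD = 16.5 kN, N_BC = -21.3 kN, N_AB = -48 kN.
A_AB = 237.5 mm².
σ_AB = N_AB/A_AB = -48000/237.5 = -202.1 MPa.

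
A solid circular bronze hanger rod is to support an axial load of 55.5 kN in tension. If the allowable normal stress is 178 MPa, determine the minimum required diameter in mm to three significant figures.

19.9 mm

Required area A ≥ P/σ_allow = 55500/178 = 311.8 mm².
For a solid circular section, d ≥ √(4A/π) = 19.92 mm.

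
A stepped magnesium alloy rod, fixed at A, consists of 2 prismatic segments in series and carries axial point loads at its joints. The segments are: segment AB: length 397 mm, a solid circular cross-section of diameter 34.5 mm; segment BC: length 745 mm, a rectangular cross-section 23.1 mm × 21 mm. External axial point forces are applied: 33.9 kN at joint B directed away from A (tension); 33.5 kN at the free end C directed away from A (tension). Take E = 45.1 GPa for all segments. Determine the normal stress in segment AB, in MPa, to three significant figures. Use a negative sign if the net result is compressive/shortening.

Internal axial forces (sectioning from the free end, tension +): N_BC = 33.5 kN, N_AB = 67.4 kN.
A_AB = 934.8 mm².
σ_AB = N_AB/A_AB = 67400/934.8 = 72.1 MPa.

72.1 MPa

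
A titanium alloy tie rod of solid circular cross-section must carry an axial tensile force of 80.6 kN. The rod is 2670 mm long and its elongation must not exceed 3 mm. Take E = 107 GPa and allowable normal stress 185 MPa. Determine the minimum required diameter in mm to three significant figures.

29.2 mm

Required area A ≥ P/σ_allow = 80600/185 = 435.7 mm².
For a solid circular section, d ≥ √(4A/π) = 23.55 mm.
Elongation limit: A ≥ PL/(Eδ_allow) = 80600·2670/(107000·3) = 670.4 mm² ⇒ d ≥ 29.22 mm.
The elongation limit governs.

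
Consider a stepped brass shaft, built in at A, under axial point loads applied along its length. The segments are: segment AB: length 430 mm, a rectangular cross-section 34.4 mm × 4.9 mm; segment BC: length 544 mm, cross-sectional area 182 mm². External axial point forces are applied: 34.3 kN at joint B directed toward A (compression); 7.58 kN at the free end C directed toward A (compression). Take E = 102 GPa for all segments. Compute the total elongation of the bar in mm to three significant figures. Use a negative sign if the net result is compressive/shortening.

-1.27 mm

Internal axial forces (sectioning from the free end, tension +): N_BC = -7.58 kN, N_AB = -41.88 kN.
A_AB = 168.6 mm².
δ_AB = -41880·430/(168.6·102000) = -1.047 mm
δ_BC = -7580·544/(182·102000) = -0.2221 mm
δ = Σδ_i = -1.27 mm.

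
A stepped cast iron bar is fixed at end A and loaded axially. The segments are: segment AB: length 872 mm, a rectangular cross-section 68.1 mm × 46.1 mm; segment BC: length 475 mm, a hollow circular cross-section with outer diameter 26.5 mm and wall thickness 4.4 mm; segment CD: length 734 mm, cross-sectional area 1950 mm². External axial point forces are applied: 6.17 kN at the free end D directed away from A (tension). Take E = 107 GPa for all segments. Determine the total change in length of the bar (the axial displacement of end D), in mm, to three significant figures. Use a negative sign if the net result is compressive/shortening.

Internal axial forces (sectioning from the free end, tension +): N_CD = 6.17 kN, N_BC = 6.17 kN, N_AB = 6.17 kN.
A_AB = 3139 mm².
A_BC = 305.5 mm².
δ_AB = 6170·872/(3139·107000) = 0.01602 mm
δ_BC = 6170·475/(305.5·107000) = 0.08966 mm
δ_CD = 6170·734/(1950·107000) = 0.02171 mm
δ = Σδ_i = 0.1274 mm.

0.127 mm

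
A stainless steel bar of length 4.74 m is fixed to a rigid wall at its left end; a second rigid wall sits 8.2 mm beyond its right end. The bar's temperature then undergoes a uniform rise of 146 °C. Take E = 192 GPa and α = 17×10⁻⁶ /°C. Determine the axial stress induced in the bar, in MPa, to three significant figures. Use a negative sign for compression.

-144 MPa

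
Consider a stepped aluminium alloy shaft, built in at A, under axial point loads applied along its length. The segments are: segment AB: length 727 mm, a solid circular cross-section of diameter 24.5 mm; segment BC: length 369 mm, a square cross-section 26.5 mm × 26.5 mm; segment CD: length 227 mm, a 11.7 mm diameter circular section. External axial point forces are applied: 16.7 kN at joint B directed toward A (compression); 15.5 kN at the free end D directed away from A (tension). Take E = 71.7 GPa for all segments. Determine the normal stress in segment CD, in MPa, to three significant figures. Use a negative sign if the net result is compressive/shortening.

144 MPa

Internal axial forces (sectioning from the free end, tension +): N_CD = 15.5 kN, N_BC = 15.5 kN, N_AB = -1.2 kN.
A_CD = 107.5 mm².
σ_CD = N_CD/A_CD = 15500/107.5 = 144.2 MPa.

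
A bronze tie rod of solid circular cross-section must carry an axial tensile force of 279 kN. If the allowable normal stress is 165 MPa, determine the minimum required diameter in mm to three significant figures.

Required area A ≥ P/σ_allow = 279000/165 = 1691 mm².
For a solid circular section, d ≥ √(4A/π) = 46.4 mm.

46.4 mm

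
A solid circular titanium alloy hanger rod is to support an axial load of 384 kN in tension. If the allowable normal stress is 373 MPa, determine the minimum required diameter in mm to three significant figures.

36.2 mm

Required area A ≥ P/σ_allow = 384000/373 = 1029 mm².
For a solid circular section, d ≥ √(4A/π) = 36.2 mm.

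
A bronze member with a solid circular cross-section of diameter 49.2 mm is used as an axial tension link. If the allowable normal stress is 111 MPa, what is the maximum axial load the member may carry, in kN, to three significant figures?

A = 1901 mm².
P_max = σ_allow · A = 111 · 1901 = 211000 N = 211 kN.

211 kN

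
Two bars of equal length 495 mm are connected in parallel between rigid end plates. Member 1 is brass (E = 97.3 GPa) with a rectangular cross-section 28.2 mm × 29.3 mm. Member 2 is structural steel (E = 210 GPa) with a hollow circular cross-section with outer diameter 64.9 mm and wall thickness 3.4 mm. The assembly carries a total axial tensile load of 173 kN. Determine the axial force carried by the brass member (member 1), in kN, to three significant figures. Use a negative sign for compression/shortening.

63.7 kN

A_1 = 826.3 mm².
A_2 = 656.9 mm².
Equal strain + equilibrium ⇒ each member carries load in proportion to AE: A₁E₁ = 80400000 N, A₂E₂ = 138000000 N, ΣAE = 218300000 N.
F₁ = P·A₁E₁/ΣAE = 173000·80400000/218300000 = 63700 N.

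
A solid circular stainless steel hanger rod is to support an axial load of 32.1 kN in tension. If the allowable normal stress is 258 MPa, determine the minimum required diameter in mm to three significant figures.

12.6 mm

Required area A ≥ P/σ_allow = 32100/258 = 124.4 mm².
For a solid circular section, d ≥ √(4A/π) = 12.59 mm.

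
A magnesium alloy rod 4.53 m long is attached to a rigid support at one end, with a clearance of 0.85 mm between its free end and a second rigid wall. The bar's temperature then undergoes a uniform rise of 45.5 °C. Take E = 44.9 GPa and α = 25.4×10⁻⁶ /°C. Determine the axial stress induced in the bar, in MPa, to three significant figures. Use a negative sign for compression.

-43.5 MPa

Free thermal expansion αLΔT = 25.4e-6 · 4530 · 45.5 = 5.235 mm.
The walls engage after the gap closes; constrained expansion = 5.235 − 0.85 = 4.385 mm.
The walls impose strain ε = −(4.385)/4530 = -9.6806e-04; σ = Eε = 44900 · -9.6806e-04 = -43.47 MPa.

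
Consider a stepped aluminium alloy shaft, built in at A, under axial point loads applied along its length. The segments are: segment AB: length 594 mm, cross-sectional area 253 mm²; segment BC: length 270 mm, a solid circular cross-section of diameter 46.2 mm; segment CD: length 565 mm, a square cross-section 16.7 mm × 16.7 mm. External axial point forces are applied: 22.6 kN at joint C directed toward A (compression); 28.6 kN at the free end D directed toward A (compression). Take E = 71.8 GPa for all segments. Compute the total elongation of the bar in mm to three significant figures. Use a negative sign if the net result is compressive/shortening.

Internal axial forces (sectioning from the free end, tension +): N_CD = -28.6 kN, N_BC = -51.2 kN, N_AB = -51.2 kN.
A_BC = 1676 mm².
A_CD = 278.9 mm².
δ_AB = -51200·594/(253·71800) = -1.674 mm
δ_BC = -51200·270/(1676·71800) = -0.1149 mm
δ_CD = -28600·565/(278.9·71800) = -0.807 mm
δ = Σδ_i = -2.596 mm.

-2.60 mm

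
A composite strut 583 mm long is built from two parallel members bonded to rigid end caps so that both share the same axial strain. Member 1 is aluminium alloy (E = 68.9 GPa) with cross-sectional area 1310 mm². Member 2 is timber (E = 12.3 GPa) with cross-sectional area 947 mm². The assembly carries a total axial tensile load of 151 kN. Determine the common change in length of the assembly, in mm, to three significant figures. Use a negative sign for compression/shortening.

0.864 mm

Equal strain + equilibrium ⇒ each member carries load in proportion to AE: A₁E₁ = 90260000 N, A₂E₂ = 11650000 N, ΣAE = 101900000 N.
δ = PL/ΣAE = 151000·583/101900000 = 0.8639 mm.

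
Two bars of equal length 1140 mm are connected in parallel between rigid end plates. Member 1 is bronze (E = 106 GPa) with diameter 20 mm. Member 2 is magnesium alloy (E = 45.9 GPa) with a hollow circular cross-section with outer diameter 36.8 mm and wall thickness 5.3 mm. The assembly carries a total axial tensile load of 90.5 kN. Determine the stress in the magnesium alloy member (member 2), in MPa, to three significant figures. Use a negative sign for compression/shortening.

A_1 = 314.2 mm².
A_2 = 524.5 mm².
Equal strain + equilibrium ⇒ each member carries load in proportion to AE: A₁E₁ = 33300000 N, A₂E₂ = 24070000 N, ΣAE = 57370000 N.
σ₂ = P·E₂/ΣAE = 90500·45900/57370000 = 72.4 MPa.

72.4 MPa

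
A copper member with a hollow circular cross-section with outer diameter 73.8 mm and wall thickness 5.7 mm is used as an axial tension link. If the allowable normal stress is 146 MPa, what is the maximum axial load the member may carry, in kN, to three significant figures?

A = 1219 mm².
P_max = σ_allow · A = 146 · 1219 = 178000 N = 178 kN.

178 kN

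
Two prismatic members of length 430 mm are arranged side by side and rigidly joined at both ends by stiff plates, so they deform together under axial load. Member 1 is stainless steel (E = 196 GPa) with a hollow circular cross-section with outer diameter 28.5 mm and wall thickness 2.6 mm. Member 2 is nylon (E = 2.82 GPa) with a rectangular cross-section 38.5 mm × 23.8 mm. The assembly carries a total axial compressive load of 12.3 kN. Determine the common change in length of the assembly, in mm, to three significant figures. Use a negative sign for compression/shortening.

A_1 = 211.6 mm².
A_2 = 916.3 mm².
Equal strain + equilibrium ⇒ each member carries load in proportion to AE: A₁E₁ = 41460000 N, A₂E₂ = 2584000 N, ΣAE = 44050000 N.
δ = PL/ΣAE = -12300·430/44050000 = -0.1201 mm.

-0.120 mm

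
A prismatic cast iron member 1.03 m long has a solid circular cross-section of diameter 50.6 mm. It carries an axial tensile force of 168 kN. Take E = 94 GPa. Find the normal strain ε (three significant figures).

8.89e-04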